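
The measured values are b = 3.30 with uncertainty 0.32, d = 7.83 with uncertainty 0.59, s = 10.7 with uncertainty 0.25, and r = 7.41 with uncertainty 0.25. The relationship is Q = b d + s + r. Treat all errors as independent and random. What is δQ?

3.19

Let p = b·d = 25.8. δp/p = √((1·δb/b)² + (1·δd/d)²) = √(0.00940 + 0.00568) = 0.123, so δp = 3.17.
Q = p + s + r: δQ = √(δp² + δs² + δr²) = √(10.1 + 0.0625 + 0.0625) = 3.19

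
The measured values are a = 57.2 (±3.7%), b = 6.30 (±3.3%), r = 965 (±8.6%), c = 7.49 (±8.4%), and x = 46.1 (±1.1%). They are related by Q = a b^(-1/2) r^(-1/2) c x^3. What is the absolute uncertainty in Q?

For a monomial Q ∝ a, b^(-1/2), r^(-1/2), c, x^3, fractional errors add in quadrature:
  (1·δa/a)² = (1×0.0370)² = 0.00137;  (−½·δb/b)² = (-0.5×0.0330)² = 0.000272;  (−½·δr/r)² = (-0.5×0.0860)² = 0.00185;  (1·δc/c)² = (1×0.0840)² = 0.00706;  (3·δx/x)² = (3×0.0110)² = 0.00109
δQ/Q = √(0.0116) = 0.108
Q = 5.38e+05, so δQ = 0.108 × 5.38e+05 = 58100.

58100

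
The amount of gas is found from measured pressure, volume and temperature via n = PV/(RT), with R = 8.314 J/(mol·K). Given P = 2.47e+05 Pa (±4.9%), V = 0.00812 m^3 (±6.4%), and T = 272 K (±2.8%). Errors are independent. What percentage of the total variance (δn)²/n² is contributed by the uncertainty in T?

10.8%

(δn/n)² = (1·δP/P)² + (1·δV/V)² + (-1·δT/T)²
  P term: (1×0.0490)² = 0.00240
  V term: (1×0.0640)² = 0.00410
  T term: (-1×0.0280)² = 0.000784
Total = 0.00728. Share from T = 0.000784/0.00728 = 0.108.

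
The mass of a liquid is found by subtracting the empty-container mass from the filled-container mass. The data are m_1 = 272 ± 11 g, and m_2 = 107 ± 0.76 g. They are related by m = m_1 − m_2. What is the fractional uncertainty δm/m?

Each term contributes (cᵢ δxᵢ)² to (δm)²:
  (δm_1)² = 121;  (δm_2)² = 0.578
δm = √(122) = 11.0 g
m = 165 g, so δm/m = 11.0/165 = 0.0668.

0.0668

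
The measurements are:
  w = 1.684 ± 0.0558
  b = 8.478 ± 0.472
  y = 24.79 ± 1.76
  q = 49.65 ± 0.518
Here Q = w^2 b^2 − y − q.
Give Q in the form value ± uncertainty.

Let p = w^2·b^2 = 203.8. δp/p = √((2·δw/w)² + (2·δb/b)²) = √(0.00439 + 0.0124) = 0.130, so δp = 26.4.
Q = p − y − q: δQ = √(δp² + δy² + δq²) = √(698 + 3.10 + 0.268) = 26.5
Q = 129.4.

129.4 ± 26.5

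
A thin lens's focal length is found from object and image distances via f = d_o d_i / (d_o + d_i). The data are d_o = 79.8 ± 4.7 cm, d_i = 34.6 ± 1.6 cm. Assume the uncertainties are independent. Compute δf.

0.889 cm

∂f/∂d_o = (d_i/(d_o+d_i))² = 0.0915;  ∂f/∂d_i = (d_o/(d_o+d_i))² = 0.487
δf = √((∂f/∂d_o · δd_o)² + (∂f/∂d_i · δd_i)²) = √(0.185 + 0.606) = 0.889 cm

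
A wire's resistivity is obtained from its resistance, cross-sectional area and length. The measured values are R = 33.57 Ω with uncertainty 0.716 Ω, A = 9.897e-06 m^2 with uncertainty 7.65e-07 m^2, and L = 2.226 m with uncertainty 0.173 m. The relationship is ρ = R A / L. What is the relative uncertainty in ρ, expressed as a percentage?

11.2%

For a monomial ρ ∝ R, A, L^-1, fractional errors add in quadrature:
  (1·δR/R)² = (1×0.0213)² = 0.000455;  (1·δA/A)² = (1×0.0773)² = 0.00597;  (-1·δL/L)² = (-1×0.0777)² = 0.00604
δρ/ρ = √(0.0125) = 0.112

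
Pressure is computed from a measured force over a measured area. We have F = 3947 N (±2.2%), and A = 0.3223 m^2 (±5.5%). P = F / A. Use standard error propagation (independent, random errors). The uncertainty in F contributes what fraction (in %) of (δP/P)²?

13.8%

(δP/P)² = (1·δF/F)² + (-1·δA/A)²
  F term: (1×0.0220)² = 0.000484
  A term: (-1×0.0550)² = 0.00302
Total = 0.00351. Share from F = 0.000484/0.00351 = 0.138.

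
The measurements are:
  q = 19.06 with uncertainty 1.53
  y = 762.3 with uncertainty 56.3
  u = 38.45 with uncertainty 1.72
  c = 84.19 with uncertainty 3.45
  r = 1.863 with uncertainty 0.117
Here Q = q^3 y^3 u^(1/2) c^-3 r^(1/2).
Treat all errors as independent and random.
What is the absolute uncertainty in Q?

1.53e+07

Products/powers → add relative errors in quadrature, weighted by exponent:
  (3·δq/q)² = (3×0.0803)² = 0.0580;  (3·δy/y)² = (3×0.0739)² = 0.0491;  (½·δu/u)² = (0.5×0.0447)² = 0.000500;  (-3·δc/c)² = (-3×0.0410)² = 0.0151;  (½·δr/r)² = (0.5×0.0628)² = 0.000986
δQ/Q = √(0.124) = 0.352
Q = 4.35e+07, so δQ = 0.352 × 4.35e+07 = 1.53e+07.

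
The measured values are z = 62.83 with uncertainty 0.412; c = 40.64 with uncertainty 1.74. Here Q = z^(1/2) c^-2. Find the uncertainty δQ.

For a monomial Q ∝ z^(1/2), c^-2, fractional errors add in quadrature:
  (½·δz/z)² = (0.5×0.00656)² = 1.07e-05;  (-2·δc/c)² = (-2×0.0428)² = 0.00733
δQ/Q = √(0.00734) = 0.0857
Q = 0.004799, so δQ = 0.0857 × 0.004799 = 0.000411.

0.000411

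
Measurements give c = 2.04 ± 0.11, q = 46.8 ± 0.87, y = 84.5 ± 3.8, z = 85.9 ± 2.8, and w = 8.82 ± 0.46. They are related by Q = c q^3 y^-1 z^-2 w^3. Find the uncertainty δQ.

Q is a product of powers, so relative uncertainties combine in quadrature:
  (1·δc/c)² = (1×0.0539)² = 0.00291;  (3·δq/q)² = (3×0.0186)² = 0.00311;  (-1·δy/y)² = (-1×0.0450)² = 0.00202;  (-2·δz/z)² = (-2×0.0326)² = 0.00425;  (3·δw/w)² = (3×0.0522)² = 0.0245
δQ/Q = √(0.0368) = 0.192
Q = 230, so δQ = 0.192 × 230 = 44.1.

44.1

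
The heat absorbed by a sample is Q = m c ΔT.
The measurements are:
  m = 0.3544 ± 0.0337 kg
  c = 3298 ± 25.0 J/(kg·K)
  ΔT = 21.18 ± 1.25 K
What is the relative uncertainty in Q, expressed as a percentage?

Relative error in a monomial: (δQ/Q)² = Σ (nᵢ · δxᵢ/xᵢ)².
  (1·δm/m)² = (1×0.0951)² = 0.00904;  (1·δc/c)² = (1×0.00758)² = 5.75e-05;  (1·δΔT/ΔT)² = (1×0.0590)² = 0.00348
δQ/Q = √(0.0126) = 0.112

11.2%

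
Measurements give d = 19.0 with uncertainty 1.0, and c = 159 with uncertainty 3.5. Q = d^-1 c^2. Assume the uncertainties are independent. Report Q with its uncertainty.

Products/powers → add relative errors in quadrature, weighted by exponent:
  (-1·δd/d)² = (-1×0.0526)² = 0.00277;  (2·δc/c)² = (2×0.0220)² = 0.00194
δQ/Q = √(0.00471) = 0.0686
Q = 1330, so δQ = 0.0686 × 1330 = 91.3.

1330 ± 91.3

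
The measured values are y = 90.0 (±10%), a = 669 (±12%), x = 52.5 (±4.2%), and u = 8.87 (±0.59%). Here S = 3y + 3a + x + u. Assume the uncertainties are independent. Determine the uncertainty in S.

242

Each term contributes (cᵢ δxᵢ)² to (δS)²:
  (3·δy)² = 729;  (3·δa)² = 58000;  (δx)² = 4.86;  (δu)² = 0.00274
δS = √(58700) = 242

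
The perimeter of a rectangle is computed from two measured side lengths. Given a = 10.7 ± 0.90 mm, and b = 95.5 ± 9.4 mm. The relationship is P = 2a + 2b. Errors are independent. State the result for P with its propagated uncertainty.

Sums and differences: (δP)² = Σ (cᵢ δxᵢ)².
  (2·δa)² = 3.24;  (2·δb)² = 353
δP = √(357) = 18.9 mm
P = 212 mm.

212 ± 18.9 mm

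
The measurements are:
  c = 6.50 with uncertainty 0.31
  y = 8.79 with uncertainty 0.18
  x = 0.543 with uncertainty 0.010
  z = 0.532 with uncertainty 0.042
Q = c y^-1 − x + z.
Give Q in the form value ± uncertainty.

Let p = c·y^-1 = 0.739. δp/p = √((1·δc/c)² + (-1·δy/y)²) = √(0.00227 + 0.000419) = 0.0519, so δp = 0.0384.
Q = p − x + z: δQ = √(δp² + δx² + δz²) = √(0.00147 + 0.000100 + 0.00176) = 0.0578
Q = 0.728.

0.728 ± 0.0578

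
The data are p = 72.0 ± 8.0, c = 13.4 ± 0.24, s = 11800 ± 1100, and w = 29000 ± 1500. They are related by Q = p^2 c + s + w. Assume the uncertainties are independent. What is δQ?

Let h = p^2·c = 69500. δh/h = √((2·δp/p)² + (1·δc/c)²) = √(0.0494 + 0.000321) = 0.223, so δh = 15500.
Q = h + s + w: δQ = √(δh² + δs² + δw²) = √(2.4e+08 + 1.21e+06 + 2.25e+06) = 15600

15600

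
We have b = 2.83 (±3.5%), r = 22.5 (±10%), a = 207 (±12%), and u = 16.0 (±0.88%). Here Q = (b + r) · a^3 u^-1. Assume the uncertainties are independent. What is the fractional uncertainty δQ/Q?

Let w = b + r = 25.3. δw = √(δb² + δr²) = √(0.00981 + 5.06) = 2.25, so δw/w = 0.0889.
Q is then a monomial in w, a, u:
δQ/Q = √((δw/w)² + (3·δa/a)² + (-1·δu/u)²) = √(0.00791 + 0.130 + 7.74e-05) = 0.371

0.371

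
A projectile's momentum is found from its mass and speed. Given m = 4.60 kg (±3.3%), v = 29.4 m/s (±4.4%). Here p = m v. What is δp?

Each factor contributes (exponent × relative error)² to (δp/p)²:
  (1·δm/m)² = (1×0.0330)² = 0.00109;  (1·δv/v)² = (1×0.0440)² = 0.00194
δp/p = √(0.00303) = 0.0550
p = 135 kg·m/s, so δp = 0.0550 × 135 = 7.44 kg·m/s.

7.44 kg·m/s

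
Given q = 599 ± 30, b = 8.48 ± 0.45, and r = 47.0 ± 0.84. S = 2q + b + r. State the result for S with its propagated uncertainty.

1250 ± 60.0

Absolute uncertainties add in quadrature for a linear combination:
  (2·δq)² = 3600;  (δb)² = 0.203;  (δr)² = 0.706
δS = √(3600) = 60.0
S = 1250.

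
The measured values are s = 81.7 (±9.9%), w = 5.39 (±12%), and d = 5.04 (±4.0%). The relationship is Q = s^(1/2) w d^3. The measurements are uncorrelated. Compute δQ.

1100

Relative error in a monomial: (δQ/Q)² = Σ (nᵢ · δxᵢ/xᵢ)².
  (½·δs/s)² = (0.5×0.0990)² = 0.00245;  (1·δw/w)² = (1×0.120)² = 0.0144;  (3·δd/d)² = (3×0.0400)² = 0.0144
δQ/Q = √(0.0313) = 0.177
Q = 6240, so δQ = 0.177 × 6240 = 1100.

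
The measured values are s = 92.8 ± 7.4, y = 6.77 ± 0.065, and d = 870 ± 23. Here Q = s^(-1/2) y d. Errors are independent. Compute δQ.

29.8

Products/powers → add relative errors in quadrature, weighted by exponent:
  (−½·δs/s)² = (-0.5×0.0797)² = 0.00159;  (1·δy/y)² = (1×0.00960)² = 9.22e-05;  (1·δd/d)² = (1×0.0264)² = 0.000699
δQ/Q = √(0.00238) = 0.0488
Q = 611, so δQ = 0.0488 × 611 = 29.8.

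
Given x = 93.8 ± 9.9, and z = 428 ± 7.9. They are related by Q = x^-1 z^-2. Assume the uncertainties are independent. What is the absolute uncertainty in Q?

6.51e-09

Q is a product of powers, so relative uncertainties combine in quadrature:
  (-1·δx/x)² = (-1×0.106)² = 0.0111;  (-2·δz/z)² = (-2×0.0185)² = 0.00136
δQ/Q = √(0.0125) = 0.112
Q = 5.82e-08, so δQ = 0.112 × 5.82e-08 = 6.51e-09.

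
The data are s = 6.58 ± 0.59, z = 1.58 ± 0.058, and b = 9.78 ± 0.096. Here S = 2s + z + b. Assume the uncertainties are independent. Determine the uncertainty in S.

Absolute uncertainties add in quadrature for a linear combination:
  (2·δs)² = 1.39;  (δz)² = 0.00336;  (δb)² = 0.00922
δS = √(1.40) = 1.19

1.19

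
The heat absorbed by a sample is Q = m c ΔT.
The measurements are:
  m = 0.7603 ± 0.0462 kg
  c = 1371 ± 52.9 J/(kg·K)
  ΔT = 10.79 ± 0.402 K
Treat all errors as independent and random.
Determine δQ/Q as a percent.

Relative error in a monomial: (δQ/Q)² = Σ (nᵢ · δxᵢ/xᵢ)².
  (1·δm/m)² = (1×0.0608)² = 0.00369;  (1·δc/c)² = (1×0.0386)² = 0.00149;  (1·δΔT/ΔT)² = (1×0.0373)² = 0.00139
δQ/Q = √(0.00657) = 0.0811

8.11%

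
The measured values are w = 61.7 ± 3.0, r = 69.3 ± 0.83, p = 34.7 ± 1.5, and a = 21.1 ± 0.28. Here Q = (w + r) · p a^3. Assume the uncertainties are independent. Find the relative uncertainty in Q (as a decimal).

Let u = w + r = 131. δu = √(δw² + δr²) = √(9.00 + 0.689) = 3.11, so δu/u = 0.0238.
Q is then a monomial in u, p, a:
δQ/Q = √((δu/u)² + (1·δp/p)² + (3·δa/a)²) = √(0.000565 + 0.00187 + 0.00158) = 0.0634

0.0634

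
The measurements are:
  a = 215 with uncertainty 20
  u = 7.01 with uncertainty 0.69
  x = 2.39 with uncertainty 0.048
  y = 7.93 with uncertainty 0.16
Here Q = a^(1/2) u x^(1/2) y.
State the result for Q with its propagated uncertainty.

1260 ± 140

Q is a product of powers, so relative uncertainties combine in quadrature:
  (½·δa/a)² = (0.5×0.0930)² = 0.00216;  (1·δu/u)² = (1×0.0984)² = 0.00969;  (½·δx/x)² = (0.5×0.0201)² = 0.000101;  (1·δy/y)² = (1×0.0202)² = 0.000407
δQ/Q = √(0.0124) = 0.111
Q = 1260, so δQ = 0.111 × 1260 = 140.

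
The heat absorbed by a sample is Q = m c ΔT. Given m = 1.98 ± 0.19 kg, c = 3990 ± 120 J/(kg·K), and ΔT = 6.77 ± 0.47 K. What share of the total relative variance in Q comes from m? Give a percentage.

(δQ/Q)² = (1·δm/m)² + (1·δc/c)² + (1·δΔT/ΔT)²
  m term: (1×0.0960)² = 0.00921
  c term: (1×0.0301)² = 0.000905
  ΔT term: (1×0.0694)² = 0.00482
Total = 0.0149. Share from m = 0.00921/0.0149 = 0.617.

61.7%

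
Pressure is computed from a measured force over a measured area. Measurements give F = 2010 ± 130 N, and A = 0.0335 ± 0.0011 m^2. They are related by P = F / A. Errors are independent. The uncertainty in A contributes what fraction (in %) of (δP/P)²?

20.5%

(δP/P)² = (1·δF/F)² + (-1·δA/A)²
  F term: (1×0.0647)² = 0.00418
  A term: (-1×0.0328)² = 0.00108
Total = 0.00526. Share from A = 0.00108/0.00526 = 0.205.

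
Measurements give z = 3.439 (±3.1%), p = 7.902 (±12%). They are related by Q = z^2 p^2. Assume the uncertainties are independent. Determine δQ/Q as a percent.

Each factor contributes (exponent × relative error)² to (δQ/Q)²:
  (2·δz/z)² = (2×0.0310)² = 0.00384;  (2·δp/p)² = (2×0.120)² = 0.0576
δQ/Q = √(0.0614) = 0.248

24.8%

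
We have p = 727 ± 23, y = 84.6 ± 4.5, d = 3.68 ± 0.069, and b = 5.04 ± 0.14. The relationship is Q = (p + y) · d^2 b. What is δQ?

3040

Let u = p + y = 812. δu = √(δp² + δy²) = √(529 + 20.2) = 23.4, so δu/u = 0.0289.
Q is then a monomial in u, d, b:
δQ/Q = √((δu/u)² + (2·δd/d)² + (1·δb/b)²) = √(0.000834 + 0.00141 + 0.000772) = 0.0549
Q = 55400, so δQ = 0.0549 × 55400 = 3040.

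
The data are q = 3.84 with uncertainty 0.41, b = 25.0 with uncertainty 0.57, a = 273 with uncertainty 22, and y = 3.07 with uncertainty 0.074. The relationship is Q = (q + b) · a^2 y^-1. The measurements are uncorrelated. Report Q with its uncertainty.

Let u = q + b = 28.8. δu = √(δq² + δb²) = √(0.168 + 0.325) = 0.702, so δu/u = 0.0243.
Q is then a monomial in u, a, y:
δQ/Q = √((δu/u)² + (2·δa/a)² + (-1·δy/y)²) = √(0.000593 + 0.0260 + 0.000581) = 0.165
Q = 7e+05, so δQ = 0.165 × 7e+05 = 1.15e+05.

(7.00 ± 1.15) × 10^5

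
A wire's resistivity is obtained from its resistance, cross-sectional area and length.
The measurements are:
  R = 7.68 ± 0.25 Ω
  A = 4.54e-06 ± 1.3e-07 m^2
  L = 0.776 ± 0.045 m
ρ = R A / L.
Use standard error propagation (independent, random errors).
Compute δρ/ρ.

0.0724

Relative error in a monomial: (δρ/ρ)² = Σ (nᵢ · δxᵢ/xᵢ)².
  (1·δR/R)² = (1×0.0326)² = 0.00106;  (1·δA/A)² = (1×0.0286)² = 0.000820;  (-1·δL/L)² = (-1×0.0580)² = 0.00336
δρ/ρ = √(0.00524) = 0.0724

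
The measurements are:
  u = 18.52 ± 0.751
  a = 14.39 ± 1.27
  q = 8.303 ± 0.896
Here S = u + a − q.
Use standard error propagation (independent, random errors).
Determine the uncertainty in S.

1.73

Sums and differences: (δS)² = Σ (cᵢ δxᵢ)².
  (δu)² = 0.564;  (δa)² = 1.61;  (δq)² = 0.803
δS = √(2.98) = 1.73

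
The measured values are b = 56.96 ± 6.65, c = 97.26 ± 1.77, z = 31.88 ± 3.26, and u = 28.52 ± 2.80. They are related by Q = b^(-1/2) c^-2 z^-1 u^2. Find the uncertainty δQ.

Each factor contributes (exponent × relative error)² to (δQ/Q)²:
  (−½·δb/b)² = (-0.5×0.117)² = 0.00341;  (-2·δc/c)² = (-2×0.0182)² = 0.00132;  (-1·δz/z)² = (-1×0.102)² = 0.0105;  (2·δu/u)² = (2×0.0982)² = 0.0386
δQ/Q = √(0.0537) = 0.232
Q = 0.0003574, so δQ = 0.232 × 0.0003574 = 8.28e-05.

8.28e-05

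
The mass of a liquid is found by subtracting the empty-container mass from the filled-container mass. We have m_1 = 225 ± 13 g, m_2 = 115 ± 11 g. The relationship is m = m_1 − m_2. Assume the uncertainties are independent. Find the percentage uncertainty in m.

15.5%

Absolute uncertainties add in quadrature for a linear combination:
  (δm_1)² = 169;  (δm_2)² = 121
δm = √(290) = 17.0 g
m = 110 g, so δm/m = 17.0/110 = 0.155.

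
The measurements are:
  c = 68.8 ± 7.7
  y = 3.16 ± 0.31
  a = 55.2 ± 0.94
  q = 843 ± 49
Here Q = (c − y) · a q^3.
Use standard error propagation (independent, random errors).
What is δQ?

4.58e+11

Let u = c − y = 65.6. δu = √(δc² + δy²) = √(59.3 + 0.0961) = 7.71, so δu/u = 0.117.
Q is then a monomial in u, a, q:
δQ/Q = √((δu/u)² + (1·δa/a)² + (3·δq/q)²) = √(0.0138 + 0.000290 + 0.0304) = 0.211
Q = 2.17e+12, so δQ = 0.211 × 2.17e+12 = 4.58e+11.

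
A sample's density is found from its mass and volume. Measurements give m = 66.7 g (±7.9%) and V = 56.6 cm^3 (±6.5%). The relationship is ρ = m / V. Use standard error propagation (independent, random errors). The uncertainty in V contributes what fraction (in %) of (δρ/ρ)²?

40.4%

(δρ/ρ)² = (1·δm/m)² + (-1·δV/V)²
  m term: (1×0.0790)² = 0.00624
  V term: (-1×0.0650)² = 0.00423
Total = 0.0105. Share from V = 0.00423/0.0105 = 0.404.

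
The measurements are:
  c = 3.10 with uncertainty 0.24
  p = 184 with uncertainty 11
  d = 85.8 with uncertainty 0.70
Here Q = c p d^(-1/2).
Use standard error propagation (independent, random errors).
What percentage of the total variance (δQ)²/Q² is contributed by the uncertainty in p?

37.3%

(δQ/Q)² = (1·δc/c)² + (1·δp/p)² + (−½·δd/d)²
  c term: (1×0.0774)² = 0.00599
  p term: (1×0.0598)² = 0.00357
  d term: (-0.5×0.00816)² = 1.66e-05
Total = 0.00958. Share from p = 0.00357/0.00958 = 0.373.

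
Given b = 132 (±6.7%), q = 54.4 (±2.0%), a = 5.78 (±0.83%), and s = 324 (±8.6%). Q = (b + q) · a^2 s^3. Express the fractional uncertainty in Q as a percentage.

Let u = b + q = 186. δu = √(δb² + δq²) = √(78.2 + 1.18) = 8.91, so δu/u = 0.0478.
Q is then a monomial in u, a, s:
δQ/Q = √((δu/u)² + (2·δa/a)² + (3·δs/s)²) = √(0.00229 + 0.000276 + 0.0666) = 0.263

26.3%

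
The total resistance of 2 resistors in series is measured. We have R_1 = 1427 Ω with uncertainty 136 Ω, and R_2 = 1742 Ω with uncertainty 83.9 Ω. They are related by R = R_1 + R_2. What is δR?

160 Ω

For a sum/difference, combine absolute errors in quadrature:
  (δR_1)² = 18500;  (δR_2)² = 7040
δR = √(25500) = 160 Ω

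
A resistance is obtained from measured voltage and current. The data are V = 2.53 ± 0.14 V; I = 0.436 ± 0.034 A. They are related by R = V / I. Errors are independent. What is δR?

0.555 Ω

For a monomial R ∝ V, I^-1, fractional errors add in quadrature:
  (1·δV/V)² = (1×0.0553)² = 0.00306;  (-1·δI/I)² = (-1×0.0780)² = 0.00608
δR/R = √(0.00914) = 0.0956
R = 5.80 Ω, so δR = 0.0956 × 5.80 = 0.555 Ω.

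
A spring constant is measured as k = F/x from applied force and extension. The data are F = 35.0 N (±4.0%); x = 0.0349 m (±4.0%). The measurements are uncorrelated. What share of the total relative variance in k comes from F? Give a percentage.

50.0%

(δk/k)² = (1·δF/F)² + (-1·δx/x)²
  F term: (1×0.0400)² = 0.00160
  x term: (-1×0.0400)² = 0.00160
Total = 0.00320. Share from F = 0.00160/0.00320 = 0.500.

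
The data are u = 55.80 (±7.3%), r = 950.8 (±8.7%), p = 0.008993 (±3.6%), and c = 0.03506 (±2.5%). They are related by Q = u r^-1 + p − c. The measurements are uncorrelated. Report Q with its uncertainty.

Let w = u·r^-1 = 0.05869. δw/w = √((1·δu/u)² + (-1·δr/r)²) = √(0.00533 + 0.00757) = 0.114, so δw = 0.00667.
Q = w + p − c: δQ = √(δw² + δp² + δc²) = √(4.44e-05 + 1.05e-07 + 7.68e-07) = 0.00673
Q = 0.03262.

0.03262 ± 0.00673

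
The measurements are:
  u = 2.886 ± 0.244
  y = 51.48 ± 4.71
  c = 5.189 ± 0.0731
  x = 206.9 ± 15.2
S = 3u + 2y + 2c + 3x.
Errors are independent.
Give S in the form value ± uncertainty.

For a sum/difference, combine absolute errors in quadrature:
  (3·δu)² = 0.536;  (2·δy)² = 88.7;  (2·δc)² = 0.0214;  (3·δx)² = 2080
δS = √(2170) = 46.6
S = 742.7.

742.7 ± 46.6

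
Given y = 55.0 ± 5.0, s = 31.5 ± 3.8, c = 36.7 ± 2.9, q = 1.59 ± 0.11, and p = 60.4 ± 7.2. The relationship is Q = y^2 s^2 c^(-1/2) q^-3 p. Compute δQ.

Relative error in a monomial: (δQ/Q)² = Σ (nᵢ · δxᵢ/xᵢ)².
  (2·δy/y)² = (2×0.0909)² = 0.0331;  (2·δs/s)² = (2×0.121)² = 0.0582;  (−½·δc/c)² = (-0.5×0.0790)² = 0.00156;  (-3·δq/q)² = (-3×0.0692)² = 0.0431;  (1·δp/p)² = (1×0.119)² = 0.0142
δQ/Q = √(0.150) = 0.387
Q = 7.44e+06, so δQ = 0.387 × 7.44e+06 = 2.88e+06.

2.88e+06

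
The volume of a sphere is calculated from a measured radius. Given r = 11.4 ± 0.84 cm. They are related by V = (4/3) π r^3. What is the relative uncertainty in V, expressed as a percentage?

22.1%

For a monomial V ∝ r^3, fractional errors add in quadrature:
  (3·δr/r)² = (3×0.0737)² = 0.0489
δV/V = √(0.0489) = 0.221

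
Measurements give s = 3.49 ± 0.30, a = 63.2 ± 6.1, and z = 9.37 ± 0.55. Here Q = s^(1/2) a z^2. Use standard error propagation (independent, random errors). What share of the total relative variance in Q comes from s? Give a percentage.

7.41%

(δQ/Q)² = (½·δs/s)² + (1·δa/a)² + (2·δz/z)²
  s term: (0.5×0.0860)² = 0.00185
  a term: (1×0.0965)² = 0.00932
  z term: (2×0.0587)² = 0.0138
Total = 0.0249. Share from s = 0.00185/0.0249 = 0.0741.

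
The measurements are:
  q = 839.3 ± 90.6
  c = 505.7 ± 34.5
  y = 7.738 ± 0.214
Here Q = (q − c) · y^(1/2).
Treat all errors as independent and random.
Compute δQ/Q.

0.291

Let u = q − c = 333.6. δu = √(δq² + δc²) = √(8210 + 1190) = 96.9, so δu/u = 0.291.
Q is then a monomial in u, y:
δQ/Q = √((δu/u)² + (½·δy/y)²) = √(0.0845 + 0.000191) = 0.291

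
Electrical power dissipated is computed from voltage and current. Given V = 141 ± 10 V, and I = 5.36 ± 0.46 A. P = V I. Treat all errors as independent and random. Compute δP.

84.1 W

For a monomial P ∝ V, I, fractional errors add in quadrature:
  (1·δV/V)² = (1×0.0709)² = 0.00503;  (1·δI/I)² = (1×0.0858)² = 0.00737
δP/P = √(0.0124) = 0.111
P = 756 W, so δP = 0.111 × 756 = 84.1 W.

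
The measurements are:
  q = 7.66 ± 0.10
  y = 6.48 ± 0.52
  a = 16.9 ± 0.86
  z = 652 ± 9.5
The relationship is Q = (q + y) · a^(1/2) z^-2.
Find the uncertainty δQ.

Let u = q + y = 14.1. δu = √(δq² + δy²) = √(0.0100 + 0.270) = 0.530, so δu/u = 0.0374.
Q is then a monomial in u, a, z:
δQ/Q = √((δu/u)² + (½·δa/a)² + (-2·δz/z)²) = √(0.00140 + 0.000647 + 0.000849) = 0.0538
Q = 0.000137, so δQ = 0.0538 × 0.000137 = 7.36e-06.

7.36e-06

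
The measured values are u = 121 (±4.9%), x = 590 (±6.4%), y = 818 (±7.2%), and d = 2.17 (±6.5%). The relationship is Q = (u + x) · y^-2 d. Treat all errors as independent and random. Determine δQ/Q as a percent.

16.7%

Let w = u + x = 711. δw = √(δu² + δx²) = √(35.2 + 1430) = 38.2, so δw/w = 0.0538.
Q is then a monomial in w, y, d:
δQ/Q = √((δw/w)² + (-2·δy/y)² + (1·δd/d)²) = √(0.00289 + 0.0207 + 0.00423) = 0.167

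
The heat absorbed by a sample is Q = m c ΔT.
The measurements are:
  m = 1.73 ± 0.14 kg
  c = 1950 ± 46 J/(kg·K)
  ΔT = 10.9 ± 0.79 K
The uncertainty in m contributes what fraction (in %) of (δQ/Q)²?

(δQ/Q)² = (1·δm/m)² + (1·δc/c)² + (1·δΔT/ΔT)²
  m term: (1×0.0809)² = 0.00655
  c term: (1×0.0236)² = 0.000556
  ΔT term: (1×0.0725)² = 0.00525
Total = 0.0124. Share from m = 0.00655/0.0124 = 0.530.

53.0%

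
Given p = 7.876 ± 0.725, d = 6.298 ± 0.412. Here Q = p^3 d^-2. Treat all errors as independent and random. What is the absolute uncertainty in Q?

Each factor contributes (exponent × relative error)² to (δQ/Q)²:
  (3·δp/p)² = (3×0.0921)² = 0.0763;  (-2·δd/d)² = (-2×0.0654)² = 0.0171
δQ/Q = √(0.0934) = 0.306
Q = 12.32, so δQ = 0.306 × 12.32 = 3.76.

3.76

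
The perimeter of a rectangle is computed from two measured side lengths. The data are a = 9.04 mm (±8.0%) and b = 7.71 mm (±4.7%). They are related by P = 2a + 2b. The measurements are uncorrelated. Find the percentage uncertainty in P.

Absolute uncertainties add in quadrature for a linear combination:
  (2·δa)² = 2.09;  (2·δb)² = 0.525
δP = √(2.62) = 1.62 mm
P = 33.5 mm, so δP/P = 1.62/33.5 = 0.0483.

4.83%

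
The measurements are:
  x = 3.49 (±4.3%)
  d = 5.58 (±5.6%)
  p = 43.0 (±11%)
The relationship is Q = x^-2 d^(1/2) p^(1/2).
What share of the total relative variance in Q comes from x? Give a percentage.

66.0%

(δQ/Q)² = (-2·δx/x)² + (½·δd/d)² + (½·δp/p)²
  x term: (-2×0.0430)² = 0.00740
  d term: (0.5×0.0560)² = 0.000784
  p term: (0.5×0.110)² = 0.00303
Total = 0.0112. Share from x = 0.00740/0.0112 = 0.660.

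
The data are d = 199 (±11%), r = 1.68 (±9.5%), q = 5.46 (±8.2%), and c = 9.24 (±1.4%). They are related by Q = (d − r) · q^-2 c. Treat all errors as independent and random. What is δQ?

12.1

Let u = d − r = 197. δu = √(δd² + δr²) = √(479 + 0.0255) = 21.9, so δu/u = 0.111.
Q is then a monomial in u, q, c:
δQ/Q = √((δu/u)² + (-2·δq/q)² + (1·δc/c)²) = √(0.0123 + 0.0269 + 0.000196) = 0.198
Q = 61.2, so δQ = 0.198 × 61.2 = 12.1.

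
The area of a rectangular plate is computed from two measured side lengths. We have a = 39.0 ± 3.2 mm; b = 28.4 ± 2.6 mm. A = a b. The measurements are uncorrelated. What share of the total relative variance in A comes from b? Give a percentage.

(δA/A)² = (1·δa/a)² + (1·δb/b)²
  a term: (1×0.0821)² = 0.00673
  b term: (1×0.0915)² = 0.00838
Total = 0.0151. Share from b = 0.00838/0.0151 = 0.555.

55.5%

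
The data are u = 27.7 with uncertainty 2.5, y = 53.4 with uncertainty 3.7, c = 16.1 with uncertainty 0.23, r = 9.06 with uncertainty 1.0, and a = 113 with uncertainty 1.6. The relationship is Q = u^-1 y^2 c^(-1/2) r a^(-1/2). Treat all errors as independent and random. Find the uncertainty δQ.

Since Q is a product/quotient, work with relative uncertainties:
  (-1·δu/u)² = (-1×0.0903)² = 0.00815;  (2·δy/y)² = (2×0.0693)² = 0.0192;  (−½·δc/c)² = (-0.5×0.0143)² = 5.1e-05;  (1·δr/r)² = (1×0.110)² = 0.0122;  (−½·δa/a)² = (-0.5×0.0142)² = 5.01e-05
δQ/Q = √(0.0396) = 0.199
Q = 21.9, so δQ = 0.199 × 21.9 = 4.35.

4.35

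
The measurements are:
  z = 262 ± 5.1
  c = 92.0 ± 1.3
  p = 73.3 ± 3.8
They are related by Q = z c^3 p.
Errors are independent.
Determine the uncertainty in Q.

1.04e+09

Since Q is a product/quotient, work with relative uncertainties:
  (1·δz/z)² = (1×0.0195)² = 0.000379;  (3·δc/c)² = (3×0.0141)² = 0.00180;  (1·δp/p)² = (1×0.0518)² = 0.00269
δQ/Q = √(0.00486) = 0.0697
Q = 1.5e+10, so δQ = 0.0697 × 1.5e+10 = 1.04e+09.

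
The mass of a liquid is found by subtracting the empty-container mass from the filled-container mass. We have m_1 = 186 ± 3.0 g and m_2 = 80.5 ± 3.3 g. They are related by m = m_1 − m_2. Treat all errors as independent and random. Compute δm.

Absolute uncertainties add in quadrature for a linear combination:
  (δm_1)² = 9.00;  (δm_2)² = 10.9
δm = √(19.9) = 4.46 g

4.46 g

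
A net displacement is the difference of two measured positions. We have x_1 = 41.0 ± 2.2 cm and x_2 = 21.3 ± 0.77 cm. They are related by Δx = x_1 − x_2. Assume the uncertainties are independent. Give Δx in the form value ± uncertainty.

19.7 ± 2.33 cm

Sums and differences: (δΔx)² = Σ (cᵢ δxᵢ)².
  (δx_1)² = 4.84;  (δx_2)² = 0.593
δΔx = √(5.43) = 2.33 cm
Δx = 19.7 cm.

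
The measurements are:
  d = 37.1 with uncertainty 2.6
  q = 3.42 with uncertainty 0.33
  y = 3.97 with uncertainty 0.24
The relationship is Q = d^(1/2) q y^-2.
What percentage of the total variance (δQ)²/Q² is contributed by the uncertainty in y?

58.1%

(δQ/Q)² = (½·δd/d)² + (1·δq/q)² + (-2·δy/y)²
  d term: (0.5×0.0701)² = 0.00123
  q term: (1×0.0965)² = 0.00931
  y term: (-2×0.0605)² = 0.0146
Total = 0.0252. Share from y = 0.0146/0.0252 = 0.581.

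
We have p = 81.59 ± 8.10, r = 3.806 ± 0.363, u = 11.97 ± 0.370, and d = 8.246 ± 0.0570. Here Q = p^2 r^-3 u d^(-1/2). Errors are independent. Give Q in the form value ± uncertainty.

Products/powers → add relative errors in quadrature, weighted by exponent:
  (2·δp/p)² = (2×0.0993)² = 0.0394;  (-3·δr/r)² = (-3×0.0954)² = 0.0819;  (1·δu/u)² = (1×0.0309)² = 0.000955;  (−½·δd/d)² = (-0.5×0.00691)² = 1.19e-05
δQ/Q = √(0.122) = 0.350
Q = 503.3, so δQ = 0.350 × 503.3 = 176.

503.3 ± 176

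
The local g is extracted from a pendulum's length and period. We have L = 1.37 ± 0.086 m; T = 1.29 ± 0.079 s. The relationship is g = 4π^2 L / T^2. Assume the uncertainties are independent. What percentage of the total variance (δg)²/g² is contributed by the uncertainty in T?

(δg/g)² = (1·δL/L)² + (-2·δT/T)²
  L term: (1×0.0628)² = 0.00394
  T term: (-2×0.0612)² = 0.0150
Total = 0.0189. Share from T = 0.0150/0.0189 = 0.792.

79.2%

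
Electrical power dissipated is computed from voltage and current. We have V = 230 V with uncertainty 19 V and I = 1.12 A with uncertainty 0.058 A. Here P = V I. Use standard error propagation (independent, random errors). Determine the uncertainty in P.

25.1 W

Since P is a product/quotient, work with relative uncertainties:
  (1·δV/V)² = (1×0.0826)² = 0.00682;  (1·δI/I)² = (1×0.0518)² = 0.00268
δP/P = √(0.00951) = 0.0975
P = 258 W, so δP = 0.0975 × 258 = 25.1 W.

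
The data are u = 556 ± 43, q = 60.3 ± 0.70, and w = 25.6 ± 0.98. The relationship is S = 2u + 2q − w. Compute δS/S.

0.0713

Each term contributes (cᵢ δxᵢ)² to (δS)²:
  (2·δu)² = 7400;  (2·δq)² = 1.96;  (δw)² = 0.960
δS = √(7400) = 86.0
S = 1210, so δS/S = 86.0/1210 = 0.0713.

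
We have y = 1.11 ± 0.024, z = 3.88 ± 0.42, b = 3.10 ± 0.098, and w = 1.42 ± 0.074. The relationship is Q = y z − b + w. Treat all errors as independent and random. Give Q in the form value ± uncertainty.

Let p = y·z = 4.31. δp/p = √((1·δy/y)² + (1·δz/z)²) = √(0.000467 + 0.0117) = 0.110, so δp = 0.475.
Q = p − b + w: δQ = √(δp² + δb² + δw²) = √(0.226 + 0.00960 + 0.00548) = 0.491
Q = 2.63.

2.63 ± 0.491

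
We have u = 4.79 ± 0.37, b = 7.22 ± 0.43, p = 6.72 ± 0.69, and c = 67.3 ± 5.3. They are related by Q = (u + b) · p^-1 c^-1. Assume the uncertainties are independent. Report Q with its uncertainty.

Let w = u + b = 12.0. δw = √(δu² + δb²) = √(0.137 + 0.185) = 0.567, so δw/w = 0.0472.
Q is then a monomial in w, p, c:
δQ/Q = √((δw/w)² + (-1·δp/p)² + (-1·δc/c)²) = √(0.00223 + 0.0105 + 0.00620) = 0.138
Q = 0.0266, so δQ = 0.138 × 0.0266 = 0.00366.

0.0266 ± 0.00366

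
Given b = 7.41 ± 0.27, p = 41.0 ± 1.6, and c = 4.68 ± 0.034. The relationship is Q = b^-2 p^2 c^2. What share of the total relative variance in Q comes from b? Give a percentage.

(δQ/Q)² = (-2·δb/b)² + (2·δp/p)² + (2·δc/c)²
  b term: (-2×0.0364)² = 0.00531
  p term: (2×0.0390)² = 0.00609
  c term: (2×0.00726)² = 0.000211
Total = 0.0116. Share from b = 0.00531/0.0116 = 0.457.

45.7%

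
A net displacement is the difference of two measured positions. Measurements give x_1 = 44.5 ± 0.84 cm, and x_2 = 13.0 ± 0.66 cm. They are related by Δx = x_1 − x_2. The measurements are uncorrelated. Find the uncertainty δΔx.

Each term contributes (cᵢ δxᵢ)² to (δΔx)²:
  (δx_1)² = 0.706;  (δx_2)² = 0.436
δΔx = √(1.14) = 1.07 cm

1.07 cm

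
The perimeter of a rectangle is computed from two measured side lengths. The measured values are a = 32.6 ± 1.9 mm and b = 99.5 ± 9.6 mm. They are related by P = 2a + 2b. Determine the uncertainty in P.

19.6 mm

Absolute uncertainties add in quadrature for a linear combination:
  (2·δa)² = 14.4;  (2·δb)² = 369
δP = √(383) = 19.6 mm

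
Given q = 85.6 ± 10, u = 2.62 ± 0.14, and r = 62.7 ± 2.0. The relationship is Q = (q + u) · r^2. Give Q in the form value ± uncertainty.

Let w = q + u = 88.2. δw = √(δq² + δu²) = √(100 + 0.0196) = 10.0, so δw/w = 0.113.
Q is then a monomial in w, r:
δQ/Q = √((δw/w)² + (2·δr/r)²) = √(0.0129 + 0.00407) = 0.130
Q = 3.47e+05, so δQ = 0.130 × 3.47e+05 = 45100.

(3.47 ± 0.451) × 10^5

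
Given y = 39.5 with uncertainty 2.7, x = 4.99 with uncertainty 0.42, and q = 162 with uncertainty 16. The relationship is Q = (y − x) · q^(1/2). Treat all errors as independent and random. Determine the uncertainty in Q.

41.0

Let u = y − x = 34.5. δu = √(δy² + δx²) = √(7.29 + 0.176) = 2.73, so δu/u = 0.0792.
Q is then a monomial in u, q:
δQ/Q = √((δu/u)² + (½·δq/q)²) = √(0.00627 + 0.00244) = 0.0933
Q = 439, so δQ = 0.0933 × 439 = 41.0.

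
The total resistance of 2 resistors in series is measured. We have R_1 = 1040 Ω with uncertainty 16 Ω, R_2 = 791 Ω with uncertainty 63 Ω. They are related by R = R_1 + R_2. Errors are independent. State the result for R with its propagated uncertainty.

Each term contributes (cᵢ δxᵢ)² to (δR)²:
  (δR_1)² = 256;  (δR_2)² = 3970
δR = √(4220) = 65.0 Ω
R = 1830 Ω.

1830 ± 65.0 Ω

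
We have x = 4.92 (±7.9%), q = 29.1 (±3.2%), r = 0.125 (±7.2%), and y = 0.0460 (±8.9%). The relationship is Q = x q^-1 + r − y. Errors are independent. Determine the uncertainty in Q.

0.0175

Let p = x·q^-1 = 0.169. δp/p = √((1·δx/x)² + (-1·δq/q)²) = √(0.00624 + 0.00102) = 0.0852, so δp = 0.0144.
Q = p + r − y: δQ = √(δp² + δr² + δy²) = √(0.000208 + 8.1e-05 + 1.68e-05) = 0.0175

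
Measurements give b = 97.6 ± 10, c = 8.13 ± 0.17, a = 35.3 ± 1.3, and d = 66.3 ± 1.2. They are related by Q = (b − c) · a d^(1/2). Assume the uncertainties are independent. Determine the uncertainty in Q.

3040

Let u = b − c = 89.5. δu = √(δb² + δc²) = √(100 + 0.0289) = 10.0, so δu/u = 0.112.
Q is then a monomial in u, a, d:
δQ/Q = √((δu/u)² + (1·δa/a)² + (½·δd/d)²) = √(0.0125 + 0.00136 + 8.19e-05) = 0.118
Q = 25700, so δQ = 0.118 × 25700 = 3040.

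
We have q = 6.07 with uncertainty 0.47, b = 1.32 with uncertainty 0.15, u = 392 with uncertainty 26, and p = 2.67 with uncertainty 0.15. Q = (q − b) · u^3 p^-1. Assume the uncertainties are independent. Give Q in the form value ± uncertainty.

(1.07 ± 0.248) × 10^8

Let w = q − b = 4.75. δw = √(δq² + δb²) = √(0.221 + 0.0225) = 0.493, so δw/w = 0.104.
Q is then a monomial in w, u, p:
δQ/Q = √((δw/w)² + (3·δu/u)² + (-1·δp/p)²) = √(0.0108 + 0.0396 + 0.00316) = 0.231
Q = 1.07e+08, so δQ = 0.231 × 1.07e+08 = 2.48e+07.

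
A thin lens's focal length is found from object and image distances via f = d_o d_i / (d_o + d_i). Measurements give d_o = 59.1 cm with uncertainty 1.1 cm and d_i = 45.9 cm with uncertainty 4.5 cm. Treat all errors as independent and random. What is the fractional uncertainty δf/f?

∂f/∂d_o = (d_i/(d_o+d_i))² = 0.191;  ∂f/∂d_i = (d_o/(d_o+d_i))² = 0.317
δf = √((∂f/∂d_o · δd_o)² + (∂f/∂d_i · δd_i)²) = √(0.0442 + 2.03) = 1.44 cm
f = 25.8 cm, so δf/f = 1.44/25.8 = 0.0558.

0.0558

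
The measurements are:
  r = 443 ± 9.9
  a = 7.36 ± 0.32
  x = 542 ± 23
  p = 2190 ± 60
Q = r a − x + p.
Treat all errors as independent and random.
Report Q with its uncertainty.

4910 ± 172

Let w = r·a = 3260. δw/w = √((1·δr/r)² + (1·δa/a)²) = √(0.000499 + 0.00189) = 0.0489, so δw = 159.
Q = w − x + p: δQ = √(δw² + δx² + δp²) = √(25400 + 529 + 3600) = 172
Q = 4910.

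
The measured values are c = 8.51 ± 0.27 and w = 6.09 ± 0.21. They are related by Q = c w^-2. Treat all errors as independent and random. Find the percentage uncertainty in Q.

7.59%

Q is a product of powers, so relative uncertainties combine in quadrature:
  (1·δc/c)² = (1×0.0317)² = 0.00101;  (-2·δw/w)² = (-2×0.0345)² = 0.00476
δQ/Q = √(0.00576) = 0.0759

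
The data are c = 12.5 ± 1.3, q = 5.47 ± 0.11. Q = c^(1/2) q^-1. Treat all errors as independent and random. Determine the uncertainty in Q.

0.0360

Q is a product of powers, so relative uncertainties combine in quadrature:
  (½·δc/c)² = (0.5×0.104)² = 0.00270;  (-1·δq/q)² = (-1×0.0201)² = 0.000404
δQ/Q = √(0.00311) = 0.0558
Q = 0.646, so δQ = 0.0558 × 0.646 = 0.0360.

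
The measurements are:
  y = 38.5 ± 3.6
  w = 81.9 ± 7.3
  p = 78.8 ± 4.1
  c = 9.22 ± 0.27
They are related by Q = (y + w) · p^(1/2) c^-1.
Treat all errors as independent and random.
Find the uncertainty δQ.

Let u = y + w = 120. δu = √(δy² + δw²) = √(13.0 + 53.3) = 8.14, so δu/u = 0.0676.
Q is then a monomial in u, p, c:
δQ/Q = √((δu/u)² + (½·δp/p)² + (-1·δc/c)²) = √(0.00457 + 0.000677 + 0.000858) = 0.0781
Q = 116, so δQ = 0.0781 × 116 = 9.06.

9.06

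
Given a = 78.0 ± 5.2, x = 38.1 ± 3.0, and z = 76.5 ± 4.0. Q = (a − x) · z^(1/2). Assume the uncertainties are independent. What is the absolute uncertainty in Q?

53.3

Let u = a − x = 39.9. δu = √(δa² + δx²) = √(27.0 + 9.00) = 6.00, so δu/u = 0.150.
Q is then a monomial in u, z:
δQ/Q = √((δu/u)² + (½·δz/z)²) = √(0.0226 + 0.000683) = 0.153
Q = 349, so δQ = 0.153 × 349 = 53.3.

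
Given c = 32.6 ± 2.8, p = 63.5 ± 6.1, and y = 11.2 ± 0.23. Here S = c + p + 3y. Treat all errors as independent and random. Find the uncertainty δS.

6.75

For a sum/difference, combine absolute errors in quadrature:
  (δc)² = 7.84;  (δp)² = 37.2;  (3·δy)² = 0.476
δS = √(45.5) = 6.75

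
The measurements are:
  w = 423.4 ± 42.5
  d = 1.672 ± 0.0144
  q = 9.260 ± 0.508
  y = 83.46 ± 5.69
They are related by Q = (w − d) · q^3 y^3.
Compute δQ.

5.47e+10

Let u = w − d = 421.7. δu = √(δw² + δd²) = √(1810 + 0.000207) = 42.5, so δu/u = 0.101.
Q is then a monomial in u, q, y:
δQ/Q = √((δu/u)² + (3·δq/q)² + (3·δy/y)²) = √(0.0102 + 0.0271 + 0.0418) = 0.281
Q = 1.947e+11, so δQ = 0.281 × 1.947e+11 = 5.47e+10.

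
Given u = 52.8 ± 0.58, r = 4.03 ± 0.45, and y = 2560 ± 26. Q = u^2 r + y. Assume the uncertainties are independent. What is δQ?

1280

Let p = u^2·r = 11200. δp/p = √((2·δu/u)² + (1·δr/r)²) = √(0.000483 + 0.0125) = 0.114, so δp = 1280.
Q = p + y: δQ = √(δp² + δy²) = √(1.63e+06 + 676) = 1280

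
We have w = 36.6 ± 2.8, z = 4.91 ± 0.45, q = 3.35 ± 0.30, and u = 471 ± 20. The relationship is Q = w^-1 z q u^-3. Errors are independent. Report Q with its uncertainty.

(4.30 ± 0.844) × 10^-9

Q is a product of powers, so relative uncertainties combine in quadrature:
  (-1·δw/w)² = (-1×0.0765)² = 0.00585;  (1·δz/z)² = (1×0.0916)² = 0.00840;  (1·δq/q)² = (1×0.0896)² = 0.00802;  (-3·δu/u)² = (-3×0.0425)² = 0.0162
δQ/Q = √(0.0385) = 0.196
Q = 4.3e-09, so δQ = 0.196 × 4.3e-09 = 8.44e-10.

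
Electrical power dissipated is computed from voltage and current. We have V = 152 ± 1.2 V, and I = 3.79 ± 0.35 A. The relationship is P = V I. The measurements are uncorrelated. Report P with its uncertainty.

576 ± 53.4 W

Relative error in a monomial: (δP/P)² = Σ (nᵢ · δxᵢ/xᵢ)².
  (1·δV/V)² = (1×0.00789)² = 6.23e-05;  (1·δI/I)² = (1×0.0923)² = 0.00853
δP/P = √(0.00859) = 0.0927
P = 576 W, so δP = 0.0927 × 576 = 53.4 W.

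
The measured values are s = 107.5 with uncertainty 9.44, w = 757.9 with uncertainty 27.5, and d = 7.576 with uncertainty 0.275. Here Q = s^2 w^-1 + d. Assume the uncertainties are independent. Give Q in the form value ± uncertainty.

22.82 ± 2.75

Let p = s^2·w^-1 = 15.25. δp/p = √((2·δs/s)² + (-1·δw/w)²) = √(0.0308 + 0.00132) = 0.179, so δp = 2.73.
Q = p + d: δQ = √(δp² + δd²) = √(7.48 + 0.0756) = 2.75
Q = 22.82.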